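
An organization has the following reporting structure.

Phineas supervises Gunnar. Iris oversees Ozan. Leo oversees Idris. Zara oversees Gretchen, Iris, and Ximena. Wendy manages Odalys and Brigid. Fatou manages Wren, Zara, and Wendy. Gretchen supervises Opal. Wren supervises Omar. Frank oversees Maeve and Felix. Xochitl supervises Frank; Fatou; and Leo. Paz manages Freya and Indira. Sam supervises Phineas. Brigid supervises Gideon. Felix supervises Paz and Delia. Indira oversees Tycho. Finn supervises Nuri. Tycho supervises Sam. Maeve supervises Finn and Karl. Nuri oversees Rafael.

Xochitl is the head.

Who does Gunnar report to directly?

Gunnar reports directly to Phineas.

Phineas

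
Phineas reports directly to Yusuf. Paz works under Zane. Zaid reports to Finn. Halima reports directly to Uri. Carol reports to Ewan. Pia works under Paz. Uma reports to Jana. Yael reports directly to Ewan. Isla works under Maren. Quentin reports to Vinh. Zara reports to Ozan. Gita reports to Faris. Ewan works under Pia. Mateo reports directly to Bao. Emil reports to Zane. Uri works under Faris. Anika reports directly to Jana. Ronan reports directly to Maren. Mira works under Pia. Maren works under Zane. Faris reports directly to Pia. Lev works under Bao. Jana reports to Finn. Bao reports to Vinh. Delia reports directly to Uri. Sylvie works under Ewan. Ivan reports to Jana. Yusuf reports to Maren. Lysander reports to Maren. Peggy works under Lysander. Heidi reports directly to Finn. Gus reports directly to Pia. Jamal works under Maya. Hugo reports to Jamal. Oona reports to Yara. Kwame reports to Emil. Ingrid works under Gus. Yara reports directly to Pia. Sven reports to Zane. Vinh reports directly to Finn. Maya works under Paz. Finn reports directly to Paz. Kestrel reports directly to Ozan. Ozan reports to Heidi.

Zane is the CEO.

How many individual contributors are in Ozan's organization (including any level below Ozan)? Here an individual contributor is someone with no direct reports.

2

The people in Ozan's organization with no one reporting to them are Zara, Kestrel. That is 2.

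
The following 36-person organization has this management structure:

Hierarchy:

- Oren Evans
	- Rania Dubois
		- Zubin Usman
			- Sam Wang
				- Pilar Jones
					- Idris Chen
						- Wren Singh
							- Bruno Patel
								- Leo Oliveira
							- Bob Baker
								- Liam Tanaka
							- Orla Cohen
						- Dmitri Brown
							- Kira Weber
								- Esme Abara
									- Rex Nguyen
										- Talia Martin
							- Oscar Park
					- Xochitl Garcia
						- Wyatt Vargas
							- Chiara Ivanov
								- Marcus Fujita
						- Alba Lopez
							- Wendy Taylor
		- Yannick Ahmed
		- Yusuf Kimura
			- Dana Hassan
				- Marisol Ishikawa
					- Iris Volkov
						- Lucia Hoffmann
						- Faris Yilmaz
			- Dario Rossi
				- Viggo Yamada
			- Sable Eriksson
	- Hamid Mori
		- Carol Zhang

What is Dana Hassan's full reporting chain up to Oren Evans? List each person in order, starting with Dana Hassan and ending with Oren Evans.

Dana Hassan reports to Yusuf Kimura. Yusuf Kimura reports to Rania Dubois. Rania Dubois reports to Oren Evans. Oren Evans is at the top.

Dana Hassan -> Yusuf Kimura -> Rania Dubois -> Oren Evans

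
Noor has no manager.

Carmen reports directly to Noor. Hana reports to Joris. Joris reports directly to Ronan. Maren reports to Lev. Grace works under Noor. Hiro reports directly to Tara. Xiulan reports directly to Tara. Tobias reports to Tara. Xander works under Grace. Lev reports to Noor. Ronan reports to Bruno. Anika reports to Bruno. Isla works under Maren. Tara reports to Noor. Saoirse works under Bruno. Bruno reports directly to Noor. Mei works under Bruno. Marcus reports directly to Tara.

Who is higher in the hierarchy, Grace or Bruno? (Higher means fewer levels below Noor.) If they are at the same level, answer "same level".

Both Grace and Bruno are 1 level below Noor.

same level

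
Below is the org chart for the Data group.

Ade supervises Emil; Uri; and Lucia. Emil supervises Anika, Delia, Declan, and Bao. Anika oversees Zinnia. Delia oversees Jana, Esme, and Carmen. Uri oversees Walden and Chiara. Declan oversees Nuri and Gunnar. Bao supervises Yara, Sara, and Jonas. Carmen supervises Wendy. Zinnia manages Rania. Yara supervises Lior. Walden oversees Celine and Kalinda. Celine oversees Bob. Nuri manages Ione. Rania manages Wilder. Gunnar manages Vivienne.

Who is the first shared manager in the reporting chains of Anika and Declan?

Anika's chain of managers is Emil, Ade. Declan's chain of managers is Emil, Ade. The first manager that appears in both chains is Emil.

Emil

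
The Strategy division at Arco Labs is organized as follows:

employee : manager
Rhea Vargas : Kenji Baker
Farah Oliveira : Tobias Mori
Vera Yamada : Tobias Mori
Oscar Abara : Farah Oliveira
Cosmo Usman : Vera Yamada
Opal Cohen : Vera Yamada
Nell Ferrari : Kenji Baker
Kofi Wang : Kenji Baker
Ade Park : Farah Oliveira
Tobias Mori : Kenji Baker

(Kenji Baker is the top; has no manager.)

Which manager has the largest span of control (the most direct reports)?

Kenji Baker

Direct-report counts: Kenji Baker has 4; Tobias Mori has 2; Farah Oliveira has 2; Vera Yamada has 2. The largest is 4, held by Kenji Baker.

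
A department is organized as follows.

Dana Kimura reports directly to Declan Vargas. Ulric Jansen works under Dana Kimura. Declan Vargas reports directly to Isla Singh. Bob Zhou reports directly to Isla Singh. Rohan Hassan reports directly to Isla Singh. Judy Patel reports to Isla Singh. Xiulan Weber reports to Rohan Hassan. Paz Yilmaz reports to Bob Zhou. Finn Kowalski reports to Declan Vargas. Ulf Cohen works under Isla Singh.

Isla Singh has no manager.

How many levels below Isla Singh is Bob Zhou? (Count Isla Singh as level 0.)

1

Chain from Bob Zhou up to Isla Singh: Bob Zhou → Isla Singh. That is 1 step up, so Bob Zhou is 1 level below Isla Singh.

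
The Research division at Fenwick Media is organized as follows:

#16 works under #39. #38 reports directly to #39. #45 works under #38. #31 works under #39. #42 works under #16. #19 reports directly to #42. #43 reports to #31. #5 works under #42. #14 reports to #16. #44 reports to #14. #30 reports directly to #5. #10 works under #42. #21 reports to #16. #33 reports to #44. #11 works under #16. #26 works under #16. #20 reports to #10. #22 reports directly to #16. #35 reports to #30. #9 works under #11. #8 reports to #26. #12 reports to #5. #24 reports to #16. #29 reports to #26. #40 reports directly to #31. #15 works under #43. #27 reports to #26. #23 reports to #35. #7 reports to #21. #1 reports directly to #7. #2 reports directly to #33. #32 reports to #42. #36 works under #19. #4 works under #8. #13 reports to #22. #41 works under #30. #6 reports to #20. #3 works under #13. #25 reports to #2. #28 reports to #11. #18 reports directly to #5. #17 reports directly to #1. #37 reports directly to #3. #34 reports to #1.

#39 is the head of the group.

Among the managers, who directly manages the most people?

#16

Direct-report counts: #39 has 3; #31 has 2; #43 has 1; #38 has 1; #16 has 7; #22 has 1; #13 has 1; #3 has 1; #26 has 3; #8 has 1; #11 has 2; #21 has 1; #7 has 1; #1 has 2; #14 has 1; #44 has 1; #33 has 1; #2 has 1; #42 has 4; #10 has 1; #20 has 1; #5 has 3; #30 has 2; #35 has 1; #19 has 1. The largest is 7, held by #16.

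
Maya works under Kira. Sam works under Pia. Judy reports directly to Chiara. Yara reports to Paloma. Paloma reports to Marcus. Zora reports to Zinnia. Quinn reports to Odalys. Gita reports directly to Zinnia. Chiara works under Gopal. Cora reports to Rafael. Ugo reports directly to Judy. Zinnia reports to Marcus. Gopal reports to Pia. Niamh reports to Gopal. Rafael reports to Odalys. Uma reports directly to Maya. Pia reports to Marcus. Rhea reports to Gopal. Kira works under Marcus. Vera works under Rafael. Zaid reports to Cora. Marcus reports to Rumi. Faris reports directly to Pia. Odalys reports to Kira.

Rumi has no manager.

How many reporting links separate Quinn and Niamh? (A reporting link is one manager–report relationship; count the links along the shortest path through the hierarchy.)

Quinn is 3 levels below Marcus, and Niamh is 3 levels below Marcus (their lowest common manager). The shortest path runs up from Quinn to Marcus and back down to Niamh: 3 + 3 = 6 links.

6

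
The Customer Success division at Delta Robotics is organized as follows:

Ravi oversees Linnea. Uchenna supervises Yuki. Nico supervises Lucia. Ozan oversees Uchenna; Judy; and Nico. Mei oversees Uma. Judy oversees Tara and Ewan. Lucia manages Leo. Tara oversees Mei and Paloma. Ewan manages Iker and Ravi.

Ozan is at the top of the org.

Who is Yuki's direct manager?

Uchenna

Yuki reports directly to Uchenna.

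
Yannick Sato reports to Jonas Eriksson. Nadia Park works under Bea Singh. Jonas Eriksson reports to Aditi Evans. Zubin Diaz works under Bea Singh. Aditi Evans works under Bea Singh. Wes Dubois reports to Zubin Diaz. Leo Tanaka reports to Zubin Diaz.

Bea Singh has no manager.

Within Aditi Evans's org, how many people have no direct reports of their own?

1

The only person in Aditi Evans's organization with no one reporting to them is Yannick Sato. That is 1.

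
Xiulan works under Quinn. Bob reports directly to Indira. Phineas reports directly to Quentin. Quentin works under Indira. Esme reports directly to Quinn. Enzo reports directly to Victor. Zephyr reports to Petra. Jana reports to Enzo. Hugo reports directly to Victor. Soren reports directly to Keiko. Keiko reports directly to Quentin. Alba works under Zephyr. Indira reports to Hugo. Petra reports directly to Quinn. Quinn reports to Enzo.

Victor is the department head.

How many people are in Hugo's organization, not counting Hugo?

Hugo directly manages Indira. Under Indira: Bob, Quentin, Phineas, Keiko, Soren (5). That's 6 in total.

6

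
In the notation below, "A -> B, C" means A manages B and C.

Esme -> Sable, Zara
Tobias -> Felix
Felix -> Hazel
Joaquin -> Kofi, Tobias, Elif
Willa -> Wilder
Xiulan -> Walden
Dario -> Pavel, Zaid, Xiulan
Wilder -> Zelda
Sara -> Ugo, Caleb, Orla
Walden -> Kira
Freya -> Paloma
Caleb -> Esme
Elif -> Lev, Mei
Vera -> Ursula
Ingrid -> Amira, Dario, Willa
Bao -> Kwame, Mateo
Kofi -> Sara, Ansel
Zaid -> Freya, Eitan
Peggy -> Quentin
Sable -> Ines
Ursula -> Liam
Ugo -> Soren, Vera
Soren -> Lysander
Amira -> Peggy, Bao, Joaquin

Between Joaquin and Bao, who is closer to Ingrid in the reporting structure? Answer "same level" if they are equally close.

Both Joaquin and Bao are 2 levels below Ingrid.

same level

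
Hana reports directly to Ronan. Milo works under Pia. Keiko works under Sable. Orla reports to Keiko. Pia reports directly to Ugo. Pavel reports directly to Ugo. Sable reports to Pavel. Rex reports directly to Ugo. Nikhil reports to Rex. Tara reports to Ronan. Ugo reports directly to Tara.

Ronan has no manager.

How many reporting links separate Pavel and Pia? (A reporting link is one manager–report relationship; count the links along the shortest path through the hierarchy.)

2

Pavel is 1 level below Ugo, and Pia is 1 level below Ugo (their lowest common manager). The shortest path runs up from Pavel to Ugo and back down to Pia: 1 + 1 = 2 links.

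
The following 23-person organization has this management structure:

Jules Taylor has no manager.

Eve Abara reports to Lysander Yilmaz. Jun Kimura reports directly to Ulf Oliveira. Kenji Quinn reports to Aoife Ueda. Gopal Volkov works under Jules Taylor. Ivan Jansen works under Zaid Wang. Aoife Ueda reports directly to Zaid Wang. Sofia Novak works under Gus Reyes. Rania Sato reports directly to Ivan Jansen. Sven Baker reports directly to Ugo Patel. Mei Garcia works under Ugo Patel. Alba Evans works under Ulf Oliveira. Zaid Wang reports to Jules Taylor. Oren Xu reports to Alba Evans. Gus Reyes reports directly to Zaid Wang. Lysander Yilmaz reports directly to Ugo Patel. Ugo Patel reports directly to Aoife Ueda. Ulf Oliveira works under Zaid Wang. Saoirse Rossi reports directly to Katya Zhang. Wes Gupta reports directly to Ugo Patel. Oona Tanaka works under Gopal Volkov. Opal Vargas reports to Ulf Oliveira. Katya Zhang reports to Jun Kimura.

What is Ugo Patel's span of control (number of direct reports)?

Ugo Patel directly manages Lysander Yilmaz, Sven Baker, Mei Garcia, Wes Gupta. That is 4 direct reports.

4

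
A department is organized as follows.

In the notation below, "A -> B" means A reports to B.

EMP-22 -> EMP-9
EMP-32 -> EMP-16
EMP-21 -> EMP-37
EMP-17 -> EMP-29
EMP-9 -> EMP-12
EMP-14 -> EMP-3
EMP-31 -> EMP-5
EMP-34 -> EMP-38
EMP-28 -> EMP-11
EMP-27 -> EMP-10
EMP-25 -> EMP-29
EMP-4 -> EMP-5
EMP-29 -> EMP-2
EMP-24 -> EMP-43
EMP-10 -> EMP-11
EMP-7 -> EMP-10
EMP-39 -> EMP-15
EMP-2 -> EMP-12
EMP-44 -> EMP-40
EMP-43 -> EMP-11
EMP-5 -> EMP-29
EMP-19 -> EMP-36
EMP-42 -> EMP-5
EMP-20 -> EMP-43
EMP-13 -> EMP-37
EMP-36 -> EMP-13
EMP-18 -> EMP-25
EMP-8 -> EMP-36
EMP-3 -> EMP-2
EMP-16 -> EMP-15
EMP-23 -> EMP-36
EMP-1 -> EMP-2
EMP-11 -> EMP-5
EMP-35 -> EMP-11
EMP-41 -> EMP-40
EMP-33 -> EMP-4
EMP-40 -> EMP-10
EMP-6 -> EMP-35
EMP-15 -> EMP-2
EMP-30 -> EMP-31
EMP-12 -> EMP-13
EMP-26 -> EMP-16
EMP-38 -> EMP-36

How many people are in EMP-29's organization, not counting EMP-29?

22

EMP-29 directly manages EMP-5, EMP-25, EMP-17. Under EMP-5: EMP-31, EMP-30, EMP-4, EMP-33, EMP-11, EMP-10, EMP-7, EMP-27, EMP-40, EMP-44, EMP-41, EMP-35, EMP-6, EMP-43, EMP-24, EMP-20, EMP-28, EMP-42 (18). Under EMP-25: EMP-18 (1). EMP-17 has no reports. So EMP-29's organization is 3 direct reports plus everyone under them: 19 + 2 + 1 = 22.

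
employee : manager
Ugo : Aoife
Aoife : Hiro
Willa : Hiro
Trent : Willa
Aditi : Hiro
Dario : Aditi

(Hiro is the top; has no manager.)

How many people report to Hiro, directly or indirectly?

6

Hiro directly manages Aoife, Aditi, Willa. Under Aoife: Ugo (1). Under Aditi: Dario (1). Under Willa: Trent (1). So Hiro's organization is 3 direct reports plus everyone under them: 2 + 2 + 2 = 6.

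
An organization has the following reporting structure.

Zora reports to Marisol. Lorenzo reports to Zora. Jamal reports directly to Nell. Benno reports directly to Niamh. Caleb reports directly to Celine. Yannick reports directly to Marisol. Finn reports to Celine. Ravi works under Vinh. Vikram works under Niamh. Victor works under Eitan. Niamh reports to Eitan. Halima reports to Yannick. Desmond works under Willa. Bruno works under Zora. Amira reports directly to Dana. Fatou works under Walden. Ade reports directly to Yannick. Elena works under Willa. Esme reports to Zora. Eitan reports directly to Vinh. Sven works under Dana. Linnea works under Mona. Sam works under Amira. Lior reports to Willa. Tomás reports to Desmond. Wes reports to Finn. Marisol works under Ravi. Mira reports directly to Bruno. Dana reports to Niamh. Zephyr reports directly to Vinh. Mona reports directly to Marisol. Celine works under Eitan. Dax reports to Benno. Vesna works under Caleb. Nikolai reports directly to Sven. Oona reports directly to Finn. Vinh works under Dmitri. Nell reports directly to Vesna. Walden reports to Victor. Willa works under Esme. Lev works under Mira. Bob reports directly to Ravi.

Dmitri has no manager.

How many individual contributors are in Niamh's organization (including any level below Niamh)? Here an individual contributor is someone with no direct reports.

The people in Niamh's organization with no one reporting to them are Sam, Nikolai, Dax, Vikram. That is 4.

4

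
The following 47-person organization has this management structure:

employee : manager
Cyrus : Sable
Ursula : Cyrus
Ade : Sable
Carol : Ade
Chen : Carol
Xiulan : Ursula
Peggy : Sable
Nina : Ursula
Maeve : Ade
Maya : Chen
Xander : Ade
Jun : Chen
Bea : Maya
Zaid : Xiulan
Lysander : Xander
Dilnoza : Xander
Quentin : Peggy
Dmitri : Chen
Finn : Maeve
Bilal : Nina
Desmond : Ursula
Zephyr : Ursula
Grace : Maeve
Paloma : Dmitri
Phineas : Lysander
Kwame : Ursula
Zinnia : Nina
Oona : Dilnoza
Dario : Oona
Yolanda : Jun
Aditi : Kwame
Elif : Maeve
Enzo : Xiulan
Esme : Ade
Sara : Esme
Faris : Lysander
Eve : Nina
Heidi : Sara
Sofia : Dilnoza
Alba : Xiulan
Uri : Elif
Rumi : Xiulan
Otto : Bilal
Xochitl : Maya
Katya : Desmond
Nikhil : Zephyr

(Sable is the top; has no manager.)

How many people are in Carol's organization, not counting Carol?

8

Carol directly manages Chen. Under Chen: Dmitri, Paloma, Jun, Yolanda, Maya, Xochitl, Bea (7). That's 8 in total.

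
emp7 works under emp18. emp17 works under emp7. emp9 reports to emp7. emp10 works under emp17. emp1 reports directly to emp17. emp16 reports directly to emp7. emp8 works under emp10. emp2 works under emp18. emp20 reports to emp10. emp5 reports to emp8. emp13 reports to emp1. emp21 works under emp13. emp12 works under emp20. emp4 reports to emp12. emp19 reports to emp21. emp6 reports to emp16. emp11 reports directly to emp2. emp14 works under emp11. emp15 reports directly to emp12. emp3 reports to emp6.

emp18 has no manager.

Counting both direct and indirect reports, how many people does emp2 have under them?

emp2 directly manages emp11. Under emp11: emp14 (1). That's 2 in total.

2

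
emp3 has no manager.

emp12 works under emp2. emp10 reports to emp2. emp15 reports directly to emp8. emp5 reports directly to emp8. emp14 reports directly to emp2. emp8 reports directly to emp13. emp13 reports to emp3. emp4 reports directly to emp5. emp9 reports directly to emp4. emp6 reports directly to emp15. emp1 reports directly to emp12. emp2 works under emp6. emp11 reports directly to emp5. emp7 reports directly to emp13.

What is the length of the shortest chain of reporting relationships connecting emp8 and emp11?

emp11 is in emp8's organization: the chain from emp11 up to emp8 is emp11 → emp5 → emp8, which is 2 links.

2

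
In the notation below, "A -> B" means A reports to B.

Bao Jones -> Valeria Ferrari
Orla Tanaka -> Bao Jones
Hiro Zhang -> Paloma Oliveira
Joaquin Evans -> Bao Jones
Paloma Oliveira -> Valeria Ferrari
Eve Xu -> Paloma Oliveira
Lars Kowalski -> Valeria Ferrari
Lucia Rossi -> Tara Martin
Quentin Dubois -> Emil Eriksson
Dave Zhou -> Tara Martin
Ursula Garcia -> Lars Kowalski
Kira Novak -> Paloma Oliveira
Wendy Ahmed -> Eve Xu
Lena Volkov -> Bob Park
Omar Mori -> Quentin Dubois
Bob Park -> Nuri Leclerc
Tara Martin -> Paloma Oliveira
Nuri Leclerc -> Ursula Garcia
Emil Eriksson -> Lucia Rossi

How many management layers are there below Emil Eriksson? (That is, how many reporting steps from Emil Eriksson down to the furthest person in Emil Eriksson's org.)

2

The longest chain under Emil Eriksson runs Emil Eriksson → Quentin Dubois → Omar Mori, which is 2 levels below Emil Eriksson.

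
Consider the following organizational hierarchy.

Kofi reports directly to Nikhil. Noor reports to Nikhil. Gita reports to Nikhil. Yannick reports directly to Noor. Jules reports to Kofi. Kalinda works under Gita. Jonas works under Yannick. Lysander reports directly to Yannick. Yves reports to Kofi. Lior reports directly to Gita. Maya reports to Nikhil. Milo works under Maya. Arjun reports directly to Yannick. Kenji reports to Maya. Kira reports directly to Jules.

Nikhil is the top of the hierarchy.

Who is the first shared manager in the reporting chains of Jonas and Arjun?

Jonas's chain of managers is Yannick, Noor, Nikhil. Arjun's chain of managers is Yannick, Noor, Nikhil. The first manager that appears in both chains is Yannick.

Yannick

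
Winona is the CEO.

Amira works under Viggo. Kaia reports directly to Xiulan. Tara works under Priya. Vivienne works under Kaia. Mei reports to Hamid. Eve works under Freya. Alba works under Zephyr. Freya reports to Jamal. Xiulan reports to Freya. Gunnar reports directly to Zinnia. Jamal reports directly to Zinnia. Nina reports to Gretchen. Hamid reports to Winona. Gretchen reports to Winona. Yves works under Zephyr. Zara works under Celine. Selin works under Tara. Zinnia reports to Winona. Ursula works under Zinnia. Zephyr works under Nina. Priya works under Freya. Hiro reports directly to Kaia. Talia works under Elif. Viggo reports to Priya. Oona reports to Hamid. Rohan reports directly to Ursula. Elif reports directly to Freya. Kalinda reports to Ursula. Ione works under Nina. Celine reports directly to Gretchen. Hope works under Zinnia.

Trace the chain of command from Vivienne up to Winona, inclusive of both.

Vivienne reports to Kaia. Kaia reports to Xiulan. Xiulan reports to Freya. Freya reports to Jamal. Jamal reports to Zinnia. Zinnia reports to Winona. Winona is at the top.

Vivienne -> Kaia -> Xiulan -> Freya -> Jamal -> Zinnia -> Winona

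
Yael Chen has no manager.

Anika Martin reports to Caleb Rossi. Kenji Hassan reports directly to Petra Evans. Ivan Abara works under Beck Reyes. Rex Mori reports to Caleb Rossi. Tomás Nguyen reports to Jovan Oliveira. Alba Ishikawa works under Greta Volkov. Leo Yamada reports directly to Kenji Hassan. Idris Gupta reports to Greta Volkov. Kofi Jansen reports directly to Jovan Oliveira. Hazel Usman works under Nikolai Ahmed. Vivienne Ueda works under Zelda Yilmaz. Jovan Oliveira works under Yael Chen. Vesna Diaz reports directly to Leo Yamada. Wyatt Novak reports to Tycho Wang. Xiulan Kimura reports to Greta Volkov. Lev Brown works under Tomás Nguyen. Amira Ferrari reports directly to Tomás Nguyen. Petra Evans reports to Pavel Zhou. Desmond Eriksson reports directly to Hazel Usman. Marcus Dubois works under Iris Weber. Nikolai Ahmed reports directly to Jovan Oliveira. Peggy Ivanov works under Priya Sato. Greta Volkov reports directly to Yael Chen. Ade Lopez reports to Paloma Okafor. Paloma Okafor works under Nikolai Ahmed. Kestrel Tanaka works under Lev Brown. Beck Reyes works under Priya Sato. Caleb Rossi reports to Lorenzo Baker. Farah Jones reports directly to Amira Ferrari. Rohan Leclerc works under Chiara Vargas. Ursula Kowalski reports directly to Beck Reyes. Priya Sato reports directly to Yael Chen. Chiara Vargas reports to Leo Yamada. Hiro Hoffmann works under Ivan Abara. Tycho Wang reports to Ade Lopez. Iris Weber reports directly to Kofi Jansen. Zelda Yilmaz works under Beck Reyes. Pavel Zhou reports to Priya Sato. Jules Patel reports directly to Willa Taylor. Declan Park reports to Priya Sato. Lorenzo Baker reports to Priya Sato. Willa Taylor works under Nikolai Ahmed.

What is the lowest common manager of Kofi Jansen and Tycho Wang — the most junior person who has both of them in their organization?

Kofi Jansen's chain of managers is Jovan Oliveira, Yael Chen. Tycho Wang's chain of managers is Ade Lopez, Paloma Okafor, Nikolai Ahmed, Jovan Oliveira, Yael Chen. The first manager that appears in both chains is Jovan Oliveira.

Jovan Oliveira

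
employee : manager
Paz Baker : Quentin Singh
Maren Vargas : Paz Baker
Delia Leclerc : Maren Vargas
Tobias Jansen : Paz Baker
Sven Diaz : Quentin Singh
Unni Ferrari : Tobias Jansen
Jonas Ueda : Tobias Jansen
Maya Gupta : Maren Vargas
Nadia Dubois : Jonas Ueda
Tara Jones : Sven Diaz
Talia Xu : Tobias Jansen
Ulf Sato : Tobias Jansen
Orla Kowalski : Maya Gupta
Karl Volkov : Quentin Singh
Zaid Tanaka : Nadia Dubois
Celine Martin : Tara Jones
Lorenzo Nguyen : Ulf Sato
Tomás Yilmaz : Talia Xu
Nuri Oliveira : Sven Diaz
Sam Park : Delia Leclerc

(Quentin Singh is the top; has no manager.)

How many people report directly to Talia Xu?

Talia Xu directly manages Tomás Yilmaz. That is 1 direct report.

1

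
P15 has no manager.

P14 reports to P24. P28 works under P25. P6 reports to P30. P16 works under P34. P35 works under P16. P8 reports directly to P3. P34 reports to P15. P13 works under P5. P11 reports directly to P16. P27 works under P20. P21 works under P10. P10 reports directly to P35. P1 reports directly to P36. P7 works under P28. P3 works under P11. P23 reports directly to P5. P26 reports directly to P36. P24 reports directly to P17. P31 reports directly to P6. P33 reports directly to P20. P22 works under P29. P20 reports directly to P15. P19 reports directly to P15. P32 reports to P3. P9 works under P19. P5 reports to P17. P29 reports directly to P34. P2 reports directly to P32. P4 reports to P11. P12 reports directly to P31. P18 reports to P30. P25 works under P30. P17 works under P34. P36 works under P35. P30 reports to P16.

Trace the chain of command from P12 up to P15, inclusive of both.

P12 reports to P31. P31 reports to P6. P6 reports to P30. P30 reports to P16. P16 reports to P34. P34 reports to P15. P15 is at the top.

P12 -> P31 -> P6 -> P30 -> P16 -> P34 -> P15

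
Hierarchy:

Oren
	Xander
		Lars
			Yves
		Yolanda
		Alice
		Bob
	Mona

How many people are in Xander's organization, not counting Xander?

Xander directly manages Lars, Yolanda, Alice, Bob. Under Lars: Yves (1). Yolanda has no reports. Alice has no reports. Bob has no reports. So Xander's organization is 4 direct reports plus everyone under them: 2 + 1 + 1 + 1 = 5.

5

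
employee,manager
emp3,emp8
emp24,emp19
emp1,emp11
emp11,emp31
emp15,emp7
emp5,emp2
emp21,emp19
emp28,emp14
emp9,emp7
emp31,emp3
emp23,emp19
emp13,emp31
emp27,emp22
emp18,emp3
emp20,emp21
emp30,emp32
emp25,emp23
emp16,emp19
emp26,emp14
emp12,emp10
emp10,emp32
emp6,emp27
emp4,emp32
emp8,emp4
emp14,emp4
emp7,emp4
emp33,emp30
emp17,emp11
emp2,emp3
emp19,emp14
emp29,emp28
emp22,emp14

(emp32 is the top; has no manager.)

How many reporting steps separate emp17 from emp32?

6

Chain from emp17 up to emp32: emp17 → emp11 → emp31 → emp3 → emp8 → emp4 → emp32. That is 6 steps up, so emp17 is 6 levels below emp32.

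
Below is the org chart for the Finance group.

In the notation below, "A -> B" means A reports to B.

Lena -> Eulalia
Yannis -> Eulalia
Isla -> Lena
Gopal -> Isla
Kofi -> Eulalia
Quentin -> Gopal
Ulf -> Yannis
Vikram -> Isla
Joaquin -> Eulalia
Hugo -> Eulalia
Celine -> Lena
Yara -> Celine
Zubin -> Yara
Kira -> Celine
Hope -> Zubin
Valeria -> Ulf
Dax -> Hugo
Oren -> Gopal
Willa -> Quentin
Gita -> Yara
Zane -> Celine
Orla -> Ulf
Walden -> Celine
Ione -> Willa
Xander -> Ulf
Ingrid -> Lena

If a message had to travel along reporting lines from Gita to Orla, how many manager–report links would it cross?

7

Gita is 4 levels below Eulalia, and Orla is 3 levels below Eulalia (their lowest common manager). The shortest path runs up from Gita to Eulalia and back down to Orla: 4 + 3 = 7 links.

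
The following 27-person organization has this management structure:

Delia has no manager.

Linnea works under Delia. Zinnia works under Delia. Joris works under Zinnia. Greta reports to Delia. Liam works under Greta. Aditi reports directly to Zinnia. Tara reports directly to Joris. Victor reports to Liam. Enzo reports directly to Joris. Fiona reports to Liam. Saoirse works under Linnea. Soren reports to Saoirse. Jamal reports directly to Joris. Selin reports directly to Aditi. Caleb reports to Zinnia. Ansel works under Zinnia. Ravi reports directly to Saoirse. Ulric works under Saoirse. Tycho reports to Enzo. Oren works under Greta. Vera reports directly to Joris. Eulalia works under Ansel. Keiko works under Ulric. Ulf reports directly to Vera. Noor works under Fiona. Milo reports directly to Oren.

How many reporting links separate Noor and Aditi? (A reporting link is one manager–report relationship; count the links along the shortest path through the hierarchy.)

6

Noor is 4 levels below Delia, and Aditi is 2 levels below Delia (their lowest common manager). The shortest path runs up from Noor to Delia and back down to Aditi: 4 + 2 = 6 links.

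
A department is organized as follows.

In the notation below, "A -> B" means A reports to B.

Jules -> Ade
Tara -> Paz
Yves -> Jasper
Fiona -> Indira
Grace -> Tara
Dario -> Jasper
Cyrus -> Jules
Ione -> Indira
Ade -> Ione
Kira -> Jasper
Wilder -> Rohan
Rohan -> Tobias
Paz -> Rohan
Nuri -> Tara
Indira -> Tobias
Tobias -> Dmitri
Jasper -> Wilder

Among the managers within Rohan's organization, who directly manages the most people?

Direct-report counts within Rohan's organization: Rohan has 2; Paz has 1; Tara has 2; Wilder has 1; Jasper has 3. The largest is 3, held by Jasper.

Jasper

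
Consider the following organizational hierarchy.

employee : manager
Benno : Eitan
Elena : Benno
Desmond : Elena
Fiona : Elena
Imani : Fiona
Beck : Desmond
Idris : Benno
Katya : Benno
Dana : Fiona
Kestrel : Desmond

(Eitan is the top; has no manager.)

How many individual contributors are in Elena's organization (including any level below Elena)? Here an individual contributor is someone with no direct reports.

The people in Elena's organization with no one reporting to them are Dana, Imani, Kestrel, Beck. That is 4.

4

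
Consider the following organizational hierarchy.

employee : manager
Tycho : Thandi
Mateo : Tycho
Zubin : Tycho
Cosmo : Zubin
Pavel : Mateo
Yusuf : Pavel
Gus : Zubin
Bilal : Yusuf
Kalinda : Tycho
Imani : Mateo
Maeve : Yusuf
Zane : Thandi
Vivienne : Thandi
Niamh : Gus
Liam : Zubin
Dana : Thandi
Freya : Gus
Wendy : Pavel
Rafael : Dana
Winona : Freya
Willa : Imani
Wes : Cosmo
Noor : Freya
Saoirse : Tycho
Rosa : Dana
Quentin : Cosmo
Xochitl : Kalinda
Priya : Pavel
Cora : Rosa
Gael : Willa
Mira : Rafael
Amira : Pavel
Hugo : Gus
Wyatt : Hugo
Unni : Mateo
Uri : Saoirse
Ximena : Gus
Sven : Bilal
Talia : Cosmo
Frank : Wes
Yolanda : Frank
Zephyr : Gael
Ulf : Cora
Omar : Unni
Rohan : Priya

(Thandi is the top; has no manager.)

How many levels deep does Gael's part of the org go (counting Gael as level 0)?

The longest chain under Gael runs Gael → Zephyr, which is 1 level below Gael.

1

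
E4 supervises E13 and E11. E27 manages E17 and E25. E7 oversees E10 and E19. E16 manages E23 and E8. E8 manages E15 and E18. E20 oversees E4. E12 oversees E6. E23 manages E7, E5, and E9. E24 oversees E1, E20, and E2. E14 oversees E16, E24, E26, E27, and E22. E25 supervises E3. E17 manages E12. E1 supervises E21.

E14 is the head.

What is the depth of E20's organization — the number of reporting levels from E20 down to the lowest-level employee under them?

The longest chain under E20 runs E20 → E4 → E11, which is 2 levels below E20.

2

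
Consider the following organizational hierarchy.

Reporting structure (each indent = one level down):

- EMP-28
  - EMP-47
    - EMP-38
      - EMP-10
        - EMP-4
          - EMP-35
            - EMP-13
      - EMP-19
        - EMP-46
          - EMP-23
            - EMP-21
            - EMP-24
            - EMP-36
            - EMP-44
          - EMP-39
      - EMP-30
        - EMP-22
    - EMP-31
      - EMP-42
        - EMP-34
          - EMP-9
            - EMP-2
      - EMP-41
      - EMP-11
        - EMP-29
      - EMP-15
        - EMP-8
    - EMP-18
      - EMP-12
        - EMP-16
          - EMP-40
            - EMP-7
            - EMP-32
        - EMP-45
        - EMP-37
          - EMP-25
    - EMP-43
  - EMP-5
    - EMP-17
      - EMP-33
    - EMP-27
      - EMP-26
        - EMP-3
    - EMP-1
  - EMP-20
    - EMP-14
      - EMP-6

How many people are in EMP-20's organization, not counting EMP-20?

2

EMP-20 directly manages EMP-14. Under EMP-14: EMP-6 (1). That's 2 in total.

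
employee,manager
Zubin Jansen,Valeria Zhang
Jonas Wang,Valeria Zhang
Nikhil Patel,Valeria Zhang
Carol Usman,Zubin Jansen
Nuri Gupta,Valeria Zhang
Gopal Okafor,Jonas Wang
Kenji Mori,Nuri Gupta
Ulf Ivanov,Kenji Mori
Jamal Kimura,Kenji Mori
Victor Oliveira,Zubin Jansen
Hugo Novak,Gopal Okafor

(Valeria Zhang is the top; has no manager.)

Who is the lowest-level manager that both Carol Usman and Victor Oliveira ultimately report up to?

Zubin Jansen

Carol Usman's chain of managers is Zubin Jansen, Valeria Zhang. Victor Oliveira's chain of managers is Zubin Jansen, Valeria Zhang. The first manager that appears in both chains is Zubin Jansen.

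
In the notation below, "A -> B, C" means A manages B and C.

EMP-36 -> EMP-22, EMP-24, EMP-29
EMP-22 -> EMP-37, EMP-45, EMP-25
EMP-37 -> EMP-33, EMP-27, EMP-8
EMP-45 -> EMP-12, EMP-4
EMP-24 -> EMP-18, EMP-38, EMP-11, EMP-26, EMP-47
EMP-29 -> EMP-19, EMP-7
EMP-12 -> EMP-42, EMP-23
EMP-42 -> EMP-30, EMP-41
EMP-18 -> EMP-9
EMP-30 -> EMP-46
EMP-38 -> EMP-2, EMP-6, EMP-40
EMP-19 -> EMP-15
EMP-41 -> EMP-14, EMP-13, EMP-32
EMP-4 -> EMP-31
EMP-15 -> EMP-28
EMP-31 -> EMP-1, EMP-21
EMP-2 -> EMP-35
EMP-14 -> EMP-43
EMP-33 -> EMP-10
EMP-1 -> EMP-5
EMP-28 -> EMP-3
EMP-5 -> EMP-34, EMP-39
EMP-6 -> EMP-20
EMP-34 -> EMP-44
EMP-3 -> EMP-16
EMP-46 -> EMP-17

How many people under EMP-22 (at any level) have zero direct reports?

The people in EMP-22's organization with no one reporting to them are EMP-25, EMP-21, EMP-39, EMP-44, EMP-23, EMP-32, EMP-13, EMP-43, EMP-17, EMP-8, EMP-27, EMP-10. That is 12.

12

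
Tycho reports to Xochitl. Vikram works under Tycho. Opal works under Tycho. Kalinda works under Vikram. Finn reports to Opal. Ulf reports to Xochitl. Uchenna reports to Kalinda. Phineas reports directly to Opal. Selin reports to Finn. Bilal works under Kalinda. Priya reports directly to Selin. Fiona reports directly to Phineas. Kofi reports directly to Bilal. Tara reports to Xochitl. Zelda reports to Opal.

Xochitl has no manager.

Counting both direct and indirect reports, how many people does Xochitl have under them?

15

Xochitl directly manages Tycho, Ulf, Tara. Under Tycho: Opal, Zelda, Phineas, Fiona, Finn, Selin, Priya, Vikram, Kalinda, Bilal, Kofi, Uchenna (12). Ulf has no reports. Tara has no reports. So Xochitl's organization is 3 direct reports plus everyone under them: 13 + 1 + 1 = 15.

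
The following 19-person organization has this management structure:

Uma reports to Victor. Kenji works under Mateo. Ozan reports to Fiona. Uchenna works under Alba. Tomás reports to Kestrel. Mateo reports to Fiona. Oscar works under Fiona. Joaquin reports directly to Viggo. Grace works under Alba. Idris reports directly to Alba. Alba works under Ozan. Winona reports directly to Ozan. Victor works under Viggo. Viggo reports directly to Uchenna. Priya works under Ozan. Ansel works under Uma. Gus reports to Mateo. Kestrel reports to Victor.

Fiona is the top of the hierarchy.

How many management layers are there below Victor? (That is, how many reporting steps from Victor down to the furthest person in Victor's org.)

The longest chain under Victor runs Victor → Uma → Ansel, which is 2 levels below Victor.

2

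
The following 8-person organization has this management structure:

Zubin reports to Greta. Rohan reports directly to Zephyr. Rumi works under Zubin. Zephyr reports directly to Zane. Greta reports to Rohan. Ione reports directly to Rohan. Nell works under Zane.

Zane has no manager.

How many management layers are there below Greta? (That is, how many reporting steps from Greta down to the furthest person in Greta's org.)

2

The longest chain under Greta runs Greta → Zubin → Rumi, which is 2 levels below Greta.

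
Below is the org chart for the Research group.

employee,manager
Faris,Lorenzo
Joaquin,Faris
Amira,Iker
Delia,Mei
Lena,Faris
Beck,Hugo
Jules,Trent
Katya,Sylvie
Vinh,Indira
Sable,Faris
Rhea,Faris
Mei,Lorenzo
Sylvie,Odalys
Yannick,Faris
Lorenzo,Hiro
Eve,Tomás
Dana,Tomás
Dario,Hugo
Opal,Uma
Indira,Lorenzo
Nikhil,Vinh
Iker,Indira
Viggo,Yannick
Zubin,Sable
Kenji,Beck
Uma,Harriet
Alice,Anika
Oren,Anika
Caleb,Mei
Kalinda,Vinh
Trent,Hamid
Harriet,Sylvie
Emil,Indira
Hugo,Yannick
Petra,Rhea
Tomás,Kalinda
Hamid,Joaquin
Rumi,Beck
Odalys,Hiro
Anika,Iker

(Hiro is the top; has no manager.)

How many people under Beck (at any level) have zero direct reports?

The people in Beck's organization with no one reporting to them are Rumi, Kenji. That is 2.

2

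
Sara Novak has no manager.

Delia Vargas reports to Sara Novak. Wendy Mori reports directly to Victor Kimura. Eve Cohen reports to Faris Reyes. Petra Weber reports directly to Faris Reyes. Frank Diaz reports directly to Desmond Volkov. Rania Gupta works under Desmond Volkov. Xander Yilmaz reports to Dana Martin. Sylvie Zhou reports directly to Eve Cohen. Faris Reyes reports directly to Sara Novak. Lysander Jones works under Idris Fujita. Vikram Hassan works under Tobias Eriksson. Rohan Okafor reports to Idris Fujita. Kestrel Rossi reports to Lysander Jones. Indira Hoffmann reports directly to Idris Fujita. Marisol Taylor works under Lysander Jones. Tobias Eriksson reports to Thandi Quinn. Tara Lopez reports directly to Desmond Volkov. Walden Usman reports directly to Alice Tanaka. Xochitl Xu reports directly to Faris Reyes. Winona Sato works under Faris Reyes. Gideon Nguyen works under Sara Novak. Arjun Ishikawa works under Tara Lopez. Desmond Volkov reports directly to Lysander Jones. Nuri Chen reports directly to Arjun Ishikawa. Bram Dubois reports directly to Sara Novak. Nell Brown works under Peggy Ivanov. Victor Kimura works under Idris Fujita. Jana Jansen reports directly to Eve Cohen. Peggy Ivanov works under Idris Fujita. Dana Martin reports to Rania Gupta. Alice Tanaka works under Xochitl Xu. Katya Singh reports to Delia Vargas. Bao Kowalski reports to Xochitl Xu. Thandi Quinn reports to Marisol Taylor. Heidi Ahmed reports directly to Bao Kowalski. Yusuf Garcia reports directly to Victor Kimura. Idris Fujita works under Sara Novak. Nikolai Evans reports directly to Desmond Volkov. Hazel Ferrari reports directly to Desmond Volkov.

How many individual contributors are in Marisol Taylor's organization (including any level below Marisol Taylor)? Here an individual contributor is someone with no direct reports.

The only person in Marisol Taylor's organization with no one reporting to them is Vikram Hassan. That is 1.

1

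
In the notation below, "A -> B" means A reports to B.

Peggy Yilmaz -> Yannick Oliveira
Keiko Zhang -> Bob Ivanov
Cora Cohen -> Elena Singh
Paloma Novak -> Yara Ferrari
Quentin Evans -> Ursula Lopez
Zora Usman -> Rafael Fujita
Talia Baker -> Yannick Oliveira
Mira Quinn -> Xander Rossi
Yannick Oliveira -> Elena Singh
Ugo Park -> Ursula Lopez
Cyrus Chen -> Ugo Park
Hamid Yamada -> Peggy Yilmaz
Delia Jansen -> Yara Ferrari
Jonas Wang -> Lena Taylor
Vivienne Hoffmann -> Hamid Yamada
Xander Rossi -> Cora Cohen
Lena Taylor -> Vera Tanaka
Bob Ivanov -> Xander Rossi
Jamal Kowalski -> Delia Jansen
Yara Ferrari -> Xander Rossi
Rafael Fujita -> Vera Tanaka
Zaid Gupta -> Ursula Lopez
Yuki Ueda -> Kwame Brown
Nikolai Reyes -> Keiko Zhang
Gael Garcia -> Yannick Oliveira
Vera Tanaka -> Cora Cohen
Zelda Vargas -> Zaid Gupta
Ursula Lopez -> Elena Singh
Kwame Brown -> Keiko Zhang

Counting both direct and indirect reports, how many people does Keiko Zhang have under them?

Keiko Zhang directly manages Kwame Brown, Nikolai Reyes. Under Kwame Brown: Yuki Ueda (1). Nikolai Reyes has no reports. So Keiko Zhang's organization is 2 direct reports plus everyone under them: 2 + 1 = 3.

3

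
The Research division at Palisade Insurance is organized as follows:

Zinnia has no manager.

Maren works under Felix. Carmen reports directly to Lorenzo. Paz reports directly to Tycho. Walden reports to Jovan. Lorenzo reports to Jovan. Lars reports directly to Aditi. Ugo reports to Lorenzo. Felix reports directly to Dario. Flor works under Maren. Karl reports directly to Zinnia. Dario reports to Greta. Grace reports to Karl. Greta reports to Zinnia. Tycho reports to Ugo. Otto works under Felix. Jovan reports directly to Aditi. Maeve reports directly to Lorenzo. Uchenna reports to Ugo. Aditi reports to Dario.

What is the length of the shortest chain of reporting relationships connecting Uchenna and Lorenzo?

2

Uchenna is in Lorenzo's organization: the chain from Uchenna up to Lorenzo is Uchenna → Ugo → Lorenzo, which is 2 links.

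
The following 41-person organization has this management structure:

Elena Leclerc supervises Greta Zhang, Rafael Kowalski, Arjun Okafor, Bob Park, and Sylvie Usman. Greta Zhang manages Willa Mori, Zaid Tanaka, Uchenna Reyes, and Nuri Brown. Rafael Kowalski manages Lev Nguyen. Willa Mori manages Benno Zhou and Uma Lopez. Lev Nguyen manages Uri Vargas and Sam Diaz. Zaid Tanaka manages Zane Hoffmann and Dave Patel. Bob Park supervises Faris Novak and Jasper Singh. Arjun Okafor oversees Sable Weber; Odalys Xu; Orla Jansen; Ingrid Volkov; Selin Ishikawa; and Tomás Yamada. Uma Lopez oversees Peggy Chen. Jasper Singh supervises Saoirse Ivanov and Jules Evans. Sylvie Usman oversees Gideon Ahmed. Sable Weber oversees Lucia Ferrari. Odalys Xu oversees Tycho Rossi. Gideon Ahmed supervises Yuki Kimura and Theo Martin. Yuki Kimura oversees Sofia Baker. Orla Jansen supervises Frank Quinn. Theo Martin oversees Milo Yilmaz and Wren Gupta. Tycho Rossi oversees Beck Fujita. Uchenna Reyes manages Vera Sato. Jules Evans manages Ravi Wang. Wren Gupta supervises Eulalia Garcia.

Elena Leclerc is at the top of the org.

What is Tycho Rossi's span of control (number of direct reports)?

1

Tycho Rossi directly manages Beck Fujita. That is 1 direct report.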